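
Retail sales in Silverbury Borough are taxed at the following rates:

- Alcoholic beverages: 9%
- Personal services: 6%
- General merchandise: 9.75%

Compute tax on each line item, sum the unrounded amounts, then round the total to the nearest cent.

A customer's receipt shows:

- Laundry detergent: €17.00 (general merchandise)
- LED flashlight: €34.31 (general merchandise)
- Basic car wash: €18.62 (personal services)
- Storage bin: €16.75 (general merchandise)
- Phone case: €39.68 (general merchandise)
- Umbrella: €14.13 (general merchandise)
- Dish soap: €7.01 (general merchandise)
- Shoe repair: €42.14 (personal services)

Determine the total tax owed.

€16.21

Laundry detergent €17.00: general merchandise → 9.75% → €1.6575
LED flashlight €34.31: general merchandise → 9.75% → €3.345225
Basic car wash €18.62: personal services → 6% → €1.1172
Storage bin €16.75: general merchandise → 9.75% → €1.633125
Phone case €39.68: general merchandise → 9.75% → €3.8688
Umbrella €14.13: general merchandise → 9.75% → €1.377675
Dish soap €7.01: general merchandise → 9.75% → €0.683475
Shoe repair €42.14: personal services → 6% → €2.5284
Unrounded tax sum = €16.2114 → €16.21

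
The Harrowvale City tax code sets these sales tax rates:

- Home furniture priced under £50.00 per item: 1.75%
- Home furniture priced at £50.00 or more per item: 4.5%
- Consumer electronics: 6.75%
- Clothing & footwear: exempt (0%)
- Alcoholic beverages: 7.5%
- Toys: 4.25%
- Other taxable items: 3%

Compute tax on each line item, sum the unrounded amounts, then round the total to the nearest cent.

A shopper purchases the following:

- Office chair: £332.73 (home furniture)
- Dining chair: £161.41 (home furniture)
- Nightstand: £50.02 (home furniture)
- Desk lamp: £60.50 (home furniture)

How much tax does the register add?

Office chair £332.73: home furniture, £50.00 or more → 4.5% → £14.97285
Dining chair £161.41: home furniture, £50.00 or more → 4.5% → £7.26345
Nightstand £50.02: home furniture, £50.00 or more → 4.5% → £2.2509
Desk lamp £60.50: home furniture, £50.00 or more → 4.5% → £2.7225
Unrounded tax sum = £27.2097 → £27.21

£27.21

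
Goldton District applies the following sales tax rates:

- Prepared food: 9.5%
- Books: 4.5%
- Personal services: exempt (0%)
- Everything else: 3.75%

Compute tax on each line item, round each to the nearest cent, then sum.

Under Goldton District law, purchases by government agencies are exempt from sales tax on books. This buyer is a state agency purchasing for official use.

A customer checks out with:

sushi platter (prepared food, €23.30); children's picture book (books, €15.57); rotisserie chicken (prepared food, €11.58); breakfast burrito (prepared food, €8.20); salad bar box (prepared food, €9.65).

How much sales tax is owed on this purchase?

€5.01

Sushi platter €23.30: prepared food → 9.5% → €2.21
Children's picture book €15.57: books, buyer-exempt → 0% → €0.00
Rotisserie chicken €11.58: prepared food → 9.5% → €1.10
Breakfast burrito €8.20: prepared food → 9.5% → €0.78
Salad bar box €9.65: prepared food → 9.5% → €0.92
Total tax = €2.21 + €1.10 + €0.78 + €0.92 = €5.01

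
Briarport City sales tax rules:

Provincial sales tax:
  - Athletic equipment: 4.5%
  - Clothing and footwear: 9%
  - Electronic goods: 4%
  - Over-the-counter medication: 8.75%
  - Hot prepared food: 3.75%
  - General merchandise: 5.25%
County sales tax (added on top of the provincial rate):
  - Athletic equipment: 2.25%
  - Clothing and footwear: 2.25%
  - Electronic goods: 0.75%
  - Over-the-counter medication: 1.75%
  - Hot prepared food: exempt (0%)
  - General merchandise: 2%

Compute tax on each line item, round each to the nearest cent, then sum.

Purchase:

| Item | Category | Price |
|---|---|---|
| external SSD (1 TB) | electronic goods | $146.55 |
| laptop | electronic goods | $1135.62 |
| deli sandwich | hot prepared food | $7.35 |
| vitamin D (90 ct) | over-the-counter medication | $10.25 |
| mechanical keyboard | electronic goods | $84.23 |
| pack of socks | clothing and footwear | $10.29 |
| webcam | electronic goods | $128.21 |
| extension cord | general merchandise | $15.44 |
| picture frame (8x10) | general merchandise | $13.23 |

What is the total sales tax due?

$75.59

External SSD (1 TB) $146.55: electronic goods → 4% + 0.75% county = 4.75% → $6.96
Laptop $1135.62: electronic goods → 4% + 0.75% county = 4.75% → $53.94
Deli sandwich $7.35: hot prepared food → 3.75% + 0% county = 3.75% → $0.28
Vitamin D (90 ct) $10.25: over-the-counter medication → 8.75% + 1.75% county = 10.5% → $1.08
Mechanical keyboard $84.23: electronic goods → 4% + 0.75% county = 4.75% → $4.00
Pack of socks $10.29: clothing and footwear → 9% + 2.25% county = 11.25% → $1.16
Webcam $128.21: electronic goods → 4% + 0.75% county = 4.75% → $6.09
Extension cord $15.44: general merchandise → 5.25% + 2% county = 7.25% → $1.12
Picture frame (8x10) $13.23: general merchandise → 5.25% + 2% county = 7.25% → $0.96
Total tax = $6.96 + $53.94 + $0.28 + $1.08 + $4.00 + $1.16 + $6.09 + $1.12 + $0.96 = $75.59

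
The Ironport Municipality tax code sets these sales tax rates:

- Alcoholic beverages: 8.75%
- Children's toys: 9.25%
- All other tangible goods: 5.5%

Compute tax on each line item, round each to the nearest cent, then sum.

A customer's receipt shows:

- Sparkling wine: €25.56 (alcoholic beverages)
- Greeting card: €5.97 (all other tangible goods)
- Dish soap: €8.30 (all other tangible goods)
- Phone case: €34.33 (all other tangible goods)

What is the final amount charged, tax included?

Sparkling wine €25.56: alcoholic beverages → 8.75% → €2.24
Greeting card €5.97: all other tangible goods → 5.5% → €0.33
Dish soap €8.30: all other tangible goods → 5.5% → €0.46
Phone case €34.33: all other tangible goods → 5.5% → €1.89
Subtotal = €74.16; tax = €4.92; total due = €79.08

€79.08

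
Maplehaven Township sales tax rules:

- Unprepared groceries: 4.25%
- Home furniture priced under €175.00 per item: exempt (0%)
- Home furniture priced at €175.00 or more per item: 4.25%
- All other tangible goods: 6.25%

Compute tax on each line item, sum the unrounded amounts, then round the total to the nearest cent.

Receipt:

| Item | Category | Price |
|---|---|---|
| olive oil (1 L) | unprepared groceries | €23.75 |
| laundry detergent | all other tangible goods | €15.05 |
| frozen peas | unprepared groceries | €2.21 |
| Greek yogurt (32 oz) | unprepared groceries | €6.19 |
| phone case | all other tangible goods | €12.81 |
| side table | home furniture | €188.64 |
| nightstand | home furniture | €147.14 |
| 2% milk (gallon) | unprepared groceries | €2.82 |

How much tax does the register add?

Olive oil (1 L) €23.75: unprepared groceries → 4.25% → €1.009375
Laundry detergent €15.05: all other tangible goods → 6.25% → €0.940625
Frozen peas €2.21: unprepared groceries → 4.25% → €0.093925
Greek yogurt (32 oz) €6.19: unprepared groceries → 4.25% → €0.263075
Phone case €12.81: all other tangible goods → 6.25% → €0.800625
Side table €188.64: home furniture, €175.00 or more → 4.25% → €8.0172
Nightstand €147.14: home furniture, under €175.00 → 0% → €0.00
2% milk (gallon) €2.82: unprepared groceries → 4.25% → €0.11985
Unrounded tax sum = €11.244675 → €11.24

€11.24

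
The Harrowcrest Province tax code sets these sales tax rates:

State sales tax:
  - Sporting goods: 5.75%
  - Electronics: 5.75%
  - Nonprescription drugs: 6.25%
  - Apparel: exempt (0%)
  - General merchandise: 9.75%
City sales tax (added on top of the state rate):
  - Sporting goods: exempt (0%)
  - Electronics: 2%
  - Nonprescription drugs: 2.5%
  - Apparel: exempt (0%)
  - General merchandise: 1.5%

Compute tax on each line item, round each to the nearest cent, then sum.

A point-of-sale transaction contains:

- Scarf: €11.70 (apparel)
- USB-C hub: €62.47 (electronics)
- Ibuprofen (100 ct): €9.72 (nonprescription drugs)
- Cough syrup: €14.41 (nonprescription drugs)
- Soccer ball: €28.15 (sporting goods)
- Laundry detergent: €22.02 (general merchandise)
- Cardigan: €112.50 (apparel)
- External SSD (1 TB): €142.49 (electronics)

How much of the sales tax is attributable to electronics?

USB-C hub €62.47: electronics → 5.75% + 2% city = 7.75% → €4.84
External SSD (1 TB) €142.49: electronics → 5.75% + 2% city = 7.75% → €11.04
Tax on electronics = €4.84 + €11.04 = €15.88

€15.88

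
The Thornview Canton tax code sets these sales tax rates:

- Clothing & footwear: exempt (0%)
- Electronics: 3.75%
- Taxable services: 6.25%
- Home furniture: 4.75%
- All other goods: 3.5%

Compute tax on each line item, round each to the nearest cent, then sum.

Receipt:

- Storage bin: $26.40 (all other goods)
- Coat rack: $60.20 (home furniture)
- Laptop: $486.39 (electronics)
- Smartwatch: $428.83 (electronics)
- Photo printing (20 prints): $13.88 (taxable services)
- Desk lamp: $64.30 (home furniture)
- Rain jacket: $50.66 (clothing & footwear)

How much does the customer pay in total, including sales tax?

Storage bin $26.40: all other goods → 3.5% → $0.92
Coat rack $60.20: home furniture → 4.75% → $2.86
Laptop $486.39: electronics → 3.75% → $18.24
Smartwatch $428.83: electronics → 3.75% → $16.08
Photo printing (20 prints) $13.88: taxable services → 6.25% → $0.87
Desk lamp $64.30: home furniture → 4.75% → $3.05
Rain jacket $50.66: clothing & footwear → 0% → $0.00
Subtotal = $1130.66; tax = $42.02; total due = $1172.68

$1172.68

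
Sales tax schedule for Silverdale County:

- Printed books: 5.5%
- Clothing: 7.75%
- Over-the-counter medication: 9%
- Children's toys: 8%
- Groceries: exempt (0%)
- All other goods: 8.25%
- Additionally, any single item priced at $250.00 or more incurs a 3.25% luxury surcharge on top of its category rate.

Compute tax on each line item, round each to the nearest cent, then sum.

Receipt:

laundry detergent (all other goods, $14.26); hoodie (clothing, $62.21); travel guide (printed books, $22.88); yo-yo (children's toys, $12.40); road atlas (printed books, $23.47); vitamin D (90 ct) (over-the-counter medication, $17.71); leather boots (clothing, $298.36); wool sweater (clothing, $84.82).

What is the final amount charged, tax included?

Laundry detergent $14.26: all other goods → 8.25% → $1.18
Hoodie $62.21: clothing → 7.75% → $4.82
Travel guide $22.88: printed books → 5.5% → $1.26
Yo-yo $12.40: children's toys → 8% → $0.99
Road atlas $23.47: printed books → 5.5% → $1.29
Vitamin D (90 ct) $17.71: over-the-counter medication → 9% → $1.59
Leather boots $298.36: clothing → 7.75% + 3.25% surcharge = 11% → $32.82
Wool sweater $84.82: clothing → 7.75% → $6.57
Subtotal = $536.11; tax = $50.52; total due = $586.63

$586.63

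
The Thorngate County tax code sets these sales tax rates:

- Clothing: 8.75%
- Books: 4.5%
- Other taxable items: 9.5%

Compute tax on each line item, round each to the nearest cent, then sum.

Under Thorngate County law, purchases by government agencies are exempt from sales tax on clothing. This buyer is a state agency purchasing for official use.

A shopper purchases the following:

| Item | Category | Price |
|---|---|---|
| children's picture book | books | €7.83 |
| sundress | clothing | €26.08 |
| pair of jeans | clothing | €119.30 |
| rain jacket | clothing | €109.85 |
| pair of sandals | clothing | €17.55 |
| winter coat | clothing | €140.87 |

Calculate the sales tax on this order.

€0.35

Children's picture book €7.83: books → 4.5% → €0.35
Sundress €26.08: clothing, buyer-exempt → 0% → €0.00
Pair of jeans €119.30: clothing, buyer-exempt → 0% → €0.00
Rain jacket €109.85: clothing, buyer-exempt → 0% → €0.00
Pair of sandals €17.55: clothing, buyer-exempt → 0% → €0.00
Winter coat €140.87: clothing, buyer-exempt → 0% → €0.00
Total tax = €0.35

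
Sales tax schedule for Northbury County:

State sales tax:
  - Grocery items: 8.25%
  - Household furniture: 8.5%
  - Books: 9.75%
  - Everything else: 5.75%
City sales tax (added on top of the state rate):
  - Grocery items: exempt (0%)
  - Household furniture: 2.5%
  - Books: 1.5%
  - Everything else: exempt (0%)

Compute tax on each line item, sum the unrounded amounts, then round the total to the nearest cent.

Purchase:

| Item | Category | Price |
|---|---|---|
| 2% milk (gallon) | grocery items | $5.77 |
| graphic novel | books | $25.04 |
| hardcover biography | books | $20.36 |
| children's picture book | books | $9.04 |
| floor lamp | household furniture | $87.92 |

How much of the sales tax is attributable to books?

Graphic novel $25.04: books → 9.75% + 1.5% city = 11.25% → $2.817
Hardcover biography $20.36: books → 9.75% + 1.5% city = 11.25% → $2.2905
Children's picture book $9.04: books → 9.75% + 1.5% city = 11.25% → $1.017
Tax on books: unrounded sum = $6.1245 → $6.12

$6.12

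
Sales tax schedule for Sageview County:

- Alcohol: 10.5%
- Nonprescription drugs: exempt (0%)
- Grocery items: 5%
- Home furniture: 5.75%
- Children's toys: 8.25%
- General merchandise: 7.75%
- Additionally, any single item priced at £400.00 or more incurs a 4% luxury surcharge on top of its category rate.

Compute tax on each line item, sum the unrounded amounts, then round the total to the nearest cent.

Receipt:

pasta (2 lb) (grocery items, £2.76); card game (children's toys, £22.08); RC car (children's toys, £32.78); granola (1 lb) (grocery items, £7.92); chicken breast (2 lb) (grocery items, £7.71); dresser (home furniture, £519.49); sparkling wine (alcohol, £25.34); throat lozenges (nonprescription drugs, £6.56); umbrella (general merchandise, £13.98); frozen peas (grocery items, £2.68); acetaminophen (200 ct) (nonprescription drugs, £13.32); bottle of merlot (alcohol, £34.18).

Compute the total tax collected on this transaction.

Pasta (2 lb) £2.76: grocery items → 5% → £0.138
Card game £22.08: children's toys → 8.25% → £1.8216
RC car £32.78: children's toys → 8.25% → £2.70435
Granola (1 lb) £7.92: grocery items → 5% → £0.396
Chicken breast (2 lb) £7.71: grocery items → 5% → £0.3855
Dresser £519.49: home furniture → 5.75% + 4% surcharge = 9.75% → £50.650275
Sparkling wine £25.34: alcohol → 10.5% → £2.6607
Throat lozenges £6.56: nonprescription drugs → 0% → £0.00
Umbrella £13.98: general merchandise → 7.75% → £1.08345
Frozen peas £2.68: grocery items → 5% → £0.134
Acetaminophen (200 ct) £13.32: nonprescription drugs → 0% → £0.00
Bottle of merlot £34.18: alcohol → 10.5% → £3.5889
Unrounded tax sum = £63.562775 → £63.56

£63.56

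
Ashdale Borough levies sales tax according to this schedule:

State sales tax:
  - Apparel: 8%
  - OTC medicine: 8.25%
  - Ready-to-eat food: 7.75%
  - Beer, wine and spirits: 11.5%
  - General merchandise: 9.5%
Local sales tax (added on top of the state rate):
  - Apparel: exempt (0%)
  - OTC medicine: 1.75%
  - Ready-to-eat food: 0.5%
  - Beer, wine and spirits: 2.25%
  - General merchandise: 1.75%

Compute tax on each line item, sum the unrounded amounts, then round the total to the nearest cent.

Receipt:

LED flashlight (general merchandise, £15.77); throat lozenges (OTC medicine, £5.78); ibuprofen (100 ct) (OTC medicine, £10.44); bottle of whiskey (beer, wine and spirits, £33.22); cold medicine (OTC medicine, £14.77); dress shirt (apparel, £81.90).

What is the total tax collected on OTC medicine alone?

£3.10

Throat lozenges £5.78: OTC medicine → 8.25% + 1.75% local = 10% → £0.578
Ibuprofen (100 ct) £10.44: OTC medicine → 8.25% + 1.75% local = 10% → £1.044
Cold medicine £14.77: OTC medicine → 8.25% + 1.75% local = 10% → £1.477
Tax on OTC medicine: unrounded sum = £3.099 → £3.10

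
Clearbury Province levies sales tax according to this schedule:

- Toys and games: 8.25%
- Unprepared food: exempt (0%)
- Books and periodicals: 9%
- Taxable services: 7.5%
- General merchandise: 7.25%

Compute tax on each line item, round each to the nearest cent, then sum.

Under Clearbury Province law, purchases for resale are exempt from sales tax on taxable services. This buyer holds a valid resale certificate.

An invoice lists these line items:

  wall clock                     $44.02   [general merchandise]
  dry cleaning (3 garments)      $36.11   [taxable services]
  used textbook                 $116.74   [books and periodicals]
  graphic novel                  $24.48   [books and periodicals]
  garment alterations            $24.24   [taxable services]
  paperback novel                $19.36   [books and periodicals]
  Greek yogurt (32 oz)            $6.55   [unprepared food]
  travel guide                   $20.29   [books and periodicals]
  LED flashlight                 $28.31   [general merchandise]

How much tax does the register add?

Wall clock $44.02: general merchandise → 7.25% → $3.19
Dry cleaning (3 garments) $36.11: taxable services, buyer-exempt → 0% → $0.00
Used textbook $116.74: books and periodicals → 9% → $10.51
Graphic novel $24.48: books and periodicals → 9% → $2.20
Garment alterations $24.24: taxable services, buyer-exempt → 0% → $0.00
Paperback novel $19.36: books and periodicals → 9% → $1.74
Greek yogurt (32 oz) $6.55: unprepared food → 0% → $0.00
Travel guide $20.29: books and periodicals → 9% → $1.83
LED flashlight $28.31: general merchandise → 7.25% → $2.05
Total tax = $3.19 + $10.51 + $2.20 + $1.74 + $1.83 + $2.05 = $21.52

$21.52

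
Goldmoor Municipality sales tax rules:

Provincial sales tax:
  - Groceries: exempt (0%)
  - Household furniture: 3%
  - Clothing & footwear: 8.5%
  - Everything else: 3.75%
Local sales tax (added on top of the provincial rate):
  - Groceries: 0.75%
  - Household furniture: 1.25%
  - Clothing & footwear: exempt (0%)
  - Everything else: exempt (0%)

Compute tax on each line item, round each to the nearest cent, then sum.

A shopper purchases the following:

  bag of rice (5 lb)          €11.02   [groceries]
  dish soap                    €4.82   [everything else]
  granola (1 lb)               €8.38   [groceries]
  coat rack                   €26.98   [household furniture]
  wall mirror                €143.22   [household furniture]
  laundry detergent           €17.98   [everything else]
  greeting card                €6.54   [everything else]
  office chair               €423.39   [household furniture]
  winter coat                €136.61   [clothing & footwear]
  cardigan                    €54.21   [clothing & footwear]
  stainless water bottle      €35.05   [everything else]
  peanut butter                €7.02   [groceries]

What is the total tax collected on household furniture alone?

€25.23

Coat rack €26.98: household furniture → 3% + 1.25% local = 4.25% → €1.15
Wall mirror €143.22: household furniture → 3% + 1.25% local = 4.25% → €6.09
Office chair €423.39: household furniture → 3% + 1.25% local = 4.25% → €17.99
Tax on household furniture = €1.15 + €6.09 + €17.99 = €25.23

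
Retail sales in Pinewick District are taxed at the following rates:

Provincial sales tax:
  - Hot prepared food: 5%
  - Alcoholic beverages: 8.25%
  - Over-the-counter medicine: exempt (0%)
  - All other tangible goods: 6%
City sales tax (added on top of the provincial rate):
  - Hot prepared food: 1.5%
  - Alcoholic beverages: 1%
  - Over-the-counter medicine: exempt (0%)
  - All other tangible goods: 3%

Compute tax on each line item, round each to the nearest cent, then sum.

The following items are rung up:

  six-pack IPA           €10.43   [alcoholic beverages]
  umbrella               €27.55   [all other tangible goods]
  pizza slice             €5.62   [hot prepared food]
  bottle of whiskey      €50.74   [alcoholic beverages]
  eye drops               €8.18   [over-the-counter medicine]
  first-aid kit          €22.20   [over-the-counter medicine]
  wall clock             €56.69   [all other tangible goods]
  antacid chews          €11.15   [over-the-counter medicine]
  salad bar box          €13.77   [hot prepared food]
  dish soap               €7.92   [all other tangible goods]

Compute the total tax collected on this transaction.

Six-pack IPA €10.43: alcoholic beverages → 8.25% + 1% city = 9.25% → €0.96
Umbrella €27.55: all other tangible goods → 6% + 3% city = 9% → €2.48
Pizza slice €5.62: hot prepared food → 5% + 1.5% city = 6.5% → €0.37
Bottle of whiskey €50.74: alcoholic beverages → 8.25% + 1% city = 9.25% → €4.69
Eye drops €8.18: over-the-counter medicine → 0% + 0% city = 0% → €0.00
First-aid kit €22.20: over-the-counter medicine → 0% + 0% city = 0% → €0.00
Wall clock €56.69: all other tangible goods → 6% + 3% city = 9% → €5.10
Antacid chews €11.15: over-the-counter medicine → 0% + 0% city = 0% → €0.00
Salad bar box €13.77: hot prepared food → 5% + 1.5% city = 6.5% → €0.90
Dish soap €7.92: all other tangible goods → 6% + 3% city = 9% → €0.71
Total tax = €0.96 + €2.48 + €0.37 + €4.69 + €5.10 + €0.90 + €0.71 = €15.21

€15.21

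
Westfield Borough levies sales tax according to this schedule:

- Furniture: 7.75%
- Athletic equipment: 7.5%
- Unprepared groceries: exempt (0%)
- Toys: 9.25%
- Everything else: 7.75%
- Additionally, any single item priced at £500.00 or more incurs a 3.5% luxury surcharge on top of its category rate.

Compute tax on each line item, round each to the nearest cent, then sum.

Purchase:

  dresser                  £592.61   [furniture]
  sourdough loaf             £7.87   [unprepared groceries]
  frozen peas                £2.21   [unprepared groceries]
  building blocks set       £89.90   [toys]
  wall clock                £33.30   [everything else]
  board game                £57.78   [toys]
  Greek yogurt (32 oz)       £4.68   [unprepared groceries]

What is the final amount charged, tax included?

Dresser £592.61: furniture → 7.75% + 3.5% surcharge = 11.25% → £66.67
Sourdough loaf £7.87: unprepared groceries → 0% → £0.00
Frozen peas £2.21: unprepared groceries → 0% → £0.00
Building blocks set £89.90: toys → 9.25% → £8.32
Wall clock £33.30: everything else → 7.75% → £2.58
Board game £57.78: toys → 9.25% → £5.34
Greek yogurt (32 oz) £4.68: unprepared groceries → 0% → £0.00
Subtotal = £788.35; tax = £82.91; total due = £871.26

£871.26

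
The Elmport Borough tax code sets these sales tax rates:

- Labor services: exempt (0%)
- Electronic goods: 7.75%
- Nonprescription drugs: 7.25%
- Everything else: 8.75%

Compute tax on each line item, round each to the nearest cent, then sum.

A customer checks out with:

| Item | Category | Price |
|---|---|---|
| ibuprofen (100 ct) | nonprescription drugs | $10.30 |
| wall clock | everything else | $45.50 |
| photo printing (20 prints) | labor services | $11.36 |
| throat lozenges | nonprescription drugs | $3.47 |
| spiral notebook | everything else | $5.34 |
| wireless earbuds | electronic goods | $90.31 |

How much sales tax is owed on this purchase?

$12.45

Ibuprofen (100 ct) $10.30: nonprescription drugs → 7.25% → $0.75
Wall clock $45.50: everything else → 8.75% → $3.98
Photo printing (20 prints) $11.36: labor services → 0% → $0.00
Throat lozenges $3.47: nonprescription drugs → 7.25% → $0.25
Spiral notebook $5.34: everything else → 8.75% → $0.47
Wireless earbuds $90.31: electronic goods → 7.75% → $7.00
Total tax = $0.75 + $3.98 + $0.25 + $0.47 + $7.00 = $12.45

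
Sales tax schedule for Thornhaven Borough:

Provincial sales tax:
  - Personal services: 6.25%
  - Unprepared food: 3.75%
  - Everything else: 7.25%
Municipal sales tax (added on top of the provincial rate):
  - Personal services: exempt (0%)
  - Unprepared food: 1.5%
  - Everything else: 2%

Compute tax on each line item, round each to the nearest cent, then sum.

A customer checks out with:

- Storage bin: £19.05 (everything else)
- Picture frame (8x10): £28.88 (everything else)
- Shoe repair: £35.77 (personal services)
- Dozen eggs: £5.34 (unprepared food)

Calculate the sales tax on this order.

£6.95

Storage bin £19.05: everything else → 7.25% + 2% municipal = 9.25% → £1.76
Picture frame (8x10) £28.88: everything else → 7.25% + 2% municipal = 9.25% → £2.67
Shoe repair £35.77: personal services → 6.25% + 0% municipal = 6.25% → £2.24
Dozen eggs £5.34: unprepared food → 3.75% + 1.5% municipal = 5.25% → £0.28
Total tax = £1.76 + £2.67 + £2.24 + £0.28 = £6.95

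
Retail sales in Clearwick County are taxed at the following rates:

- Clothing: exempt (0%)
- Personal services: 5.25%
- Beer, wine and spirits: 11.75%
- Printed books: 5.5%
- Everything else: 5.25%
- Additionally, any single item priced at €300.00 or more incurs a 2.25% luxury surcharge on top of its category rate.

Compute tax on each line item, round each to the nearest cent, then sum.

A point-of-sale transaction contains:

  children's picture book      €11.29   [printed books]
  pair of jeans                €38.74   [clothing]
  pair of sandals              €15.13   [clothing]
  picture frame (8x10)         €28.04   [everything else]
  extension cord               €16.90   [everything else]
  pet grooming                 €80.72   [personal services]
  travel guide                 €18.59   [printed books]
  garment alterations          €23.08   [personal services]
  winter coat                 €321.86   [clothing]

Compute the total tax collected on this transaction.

Children's picture book €11.29: printed books → 5.5% → €0.62
Pair of jeans €38.74: clothing → 0% → €0.00
Pair of sandals €15.13: clothing → 0% → €0.00
Picture frame (8x10) €28.04: everything else → 5.25% → €1.47
Extension cord €16.90: everything else → 5.25% → €0.89
Pet grooming €80.72: personal services → 5.25% → €4.24
Travel guide €18.59: printed books → 5.5% → €1.02
Garment alterations €23.08: personal services → 5.25% → €1.21
Winter coat €321.86: clothing → 0% + 2.25% surcharge = 2.25% → €7.24
Total tax = €0.62 + €1.47 + €0.89 + €4.24 + €1.02 + €1.21 + €7.24 = €16.69

€16.69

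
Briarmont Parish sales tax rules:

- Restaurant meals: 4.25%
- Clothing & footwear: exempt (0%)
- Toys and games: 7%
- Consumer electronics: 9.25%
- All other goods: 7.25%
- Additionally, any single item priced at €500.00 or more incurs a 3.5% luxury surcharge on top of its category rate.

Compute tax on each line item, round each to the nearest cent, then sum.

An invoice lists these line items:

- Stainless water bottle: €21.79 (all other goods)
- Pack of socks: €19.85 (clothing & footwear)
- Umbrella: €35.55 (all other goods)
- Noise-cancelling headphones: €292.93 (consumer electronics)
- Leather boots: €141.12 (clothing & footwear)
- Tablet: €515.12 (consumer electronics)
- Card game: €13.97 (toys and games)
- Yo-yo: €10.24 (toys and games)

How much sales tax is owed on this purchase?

€98.64

Stainless water bottle €21.79: all other goods → 7.25% → €1.58
Pack of socks €19.85: clothing & footwear → 0% → €0.00
Umbrella €35.55: all other goods → 7.25% → €2.58
Noise-cancelling headphones €292.93: consumer electronics → 9.25% → €27.10
Leather boots €141.12: clothing & footwear → 0% → €0.00
Tablet €515.12: consumer electronics → 9.25% + 3.5% surcharge = 12.75% → €65.68
Card game €13.97: toys and games → 7% → €0.98
Yo-yo €10.24: toys and games → 7% → €0.72
Total tax = €1.58 + €2.58 + €27.10 + €65.68 + €0.98 + €0.72 = €98.64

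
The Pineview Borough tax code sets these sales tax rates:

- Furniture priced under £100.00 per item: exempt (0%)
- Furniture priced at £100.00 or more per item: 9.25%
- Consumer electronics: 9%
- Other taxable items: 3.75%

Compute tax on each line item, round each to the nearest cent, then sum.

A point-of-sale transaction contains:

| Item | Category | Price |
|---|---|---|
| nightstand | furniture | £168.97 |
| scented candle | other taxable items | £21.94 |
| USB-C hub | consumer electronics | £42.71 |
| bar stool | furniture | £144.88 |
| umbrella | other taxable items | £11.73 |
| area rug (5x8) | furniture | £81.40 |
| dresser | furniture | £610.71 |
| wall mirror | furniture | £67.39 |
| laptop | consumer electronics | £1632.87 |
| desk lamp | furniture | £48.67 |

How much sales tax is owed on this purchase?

Nightstand £168.97: furniture, £100.00 or more → 9.25% → £15.63
Scented candle £21.94: other taxable items → 3.75% → £0.82
USB-C hub £42.71: consumer electronics → 9% → £3.84
Bar stool £144.88: furniture, £100.00 or more → 9.25% → £13.40
Umbrella £11.73: other taxable items → 3.75% → £0.44
Area rug (5x8) £81.40: furniture, under £100.00 → 0% → £0.00
Dresser £610.71: furniture, £100.00 or more → 9.25% → £56.49
Wall mirror £67.39: furniture, under £100.00 → 0% → £0.00
Laptop £1632.87: consumer electronics → 9% → £146.96
Desk lamp £48.67: furniture, under £100.00 → 0% → £0.00
Total tax = £15.63 + £0.82 + £3.84 + £13.40 + £0.44 + £56.49 + £146.96 = £237.58

£237.58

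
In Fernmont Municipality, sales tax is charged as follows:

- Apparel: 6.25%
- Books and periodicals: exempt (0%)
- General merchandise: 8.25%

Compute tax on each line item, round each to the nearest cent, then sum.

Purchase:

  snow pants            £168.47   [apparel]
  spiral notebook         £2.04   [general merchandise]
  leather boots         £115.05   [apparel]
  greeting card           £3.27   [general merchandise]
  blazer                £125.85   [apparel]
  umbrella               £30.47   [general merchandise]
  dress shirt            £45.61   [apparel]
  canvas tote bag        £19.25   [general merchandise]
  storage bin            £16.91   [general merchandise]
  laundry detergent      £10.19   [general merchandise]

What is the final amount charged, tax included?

Snow pants £168.47: apparel → 6.25% → £10.53
Spiral notebook £2.04: general merchandise → 8.25% → £0.17
Leather boots £115.05: apparel → 6.25% → £7.19
Greeting card £3.27: general merchandise → 8.25% → £0.27
Blazer £125.85: apparel → 6.25% → £7.87
Umbrella £30.47: general merchandise → 8.25% → £2.51
Dress shirt £45.61: apparel → 6.25% → £2.85
Canvas tote bag £19.25: general merchandise → 8.25% → £1.59
Storage bin £16.91: general merchandise → 8.25% → £1.40
Laundry detergent £10.19: general merchandise → 8.25% → £0.84
Subtotal = £537.11; tax = £35.22; total due = £572.33

£572.33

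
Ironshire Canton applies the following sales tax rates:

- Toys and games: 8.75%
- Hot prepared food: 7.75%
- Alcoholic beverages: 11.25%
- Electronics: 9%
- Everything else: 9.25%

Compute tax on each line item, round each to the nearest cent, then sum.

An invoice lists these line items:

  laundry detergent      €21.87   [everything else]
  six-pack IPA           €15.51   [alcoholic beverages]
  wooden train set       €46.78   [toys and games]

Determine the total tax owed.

Laundry detergent €21.87: everything else → 9.25% → €2.02
Six-pack IPA €15.51: alcoholic beverages → 11.25% → €1.74
Wooden train set €46.78: toys and games → 8.75% → €4.09
Total tax = €2.02 + €1.74 + €4.09 = €7.85

€7.85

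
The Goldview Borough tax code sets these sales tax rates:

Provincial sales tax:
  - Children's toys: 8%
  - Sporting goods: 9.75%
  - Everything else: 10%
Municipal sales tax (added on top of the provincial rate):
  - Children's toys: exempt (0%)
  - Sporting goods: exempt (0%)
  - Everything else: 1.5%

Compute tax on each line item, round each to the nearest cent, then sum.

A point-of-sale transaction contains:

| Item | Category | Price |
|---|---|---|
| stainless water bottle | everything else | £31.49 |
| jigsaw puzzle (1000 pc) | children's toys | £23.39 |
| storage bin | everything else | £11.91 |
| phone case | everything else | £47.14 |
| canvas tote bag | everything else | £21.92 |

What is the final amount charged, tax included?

£150.65

Stainless water bottle £31.49: everything else → 10% + 1.5% municipal = 11.5% → £3.62
Jigsaw puzzle (1000 pc) £23.39: children's toys → 8% + 0% municipal = 8% → £1.87
Storage bin £11.91: everything else → 10% + 1.5% municipal = 11.5% → £1.37
Phone case £47.14: everything else → 10% + 1.5% municipal = 11.5% → £5.42
Canvas tote bag £21.92: everything else → 10% + 1.5% municipal = 11.5% → £2.52
Subtotal = £135.85; tax = £14.80; total due = £150.65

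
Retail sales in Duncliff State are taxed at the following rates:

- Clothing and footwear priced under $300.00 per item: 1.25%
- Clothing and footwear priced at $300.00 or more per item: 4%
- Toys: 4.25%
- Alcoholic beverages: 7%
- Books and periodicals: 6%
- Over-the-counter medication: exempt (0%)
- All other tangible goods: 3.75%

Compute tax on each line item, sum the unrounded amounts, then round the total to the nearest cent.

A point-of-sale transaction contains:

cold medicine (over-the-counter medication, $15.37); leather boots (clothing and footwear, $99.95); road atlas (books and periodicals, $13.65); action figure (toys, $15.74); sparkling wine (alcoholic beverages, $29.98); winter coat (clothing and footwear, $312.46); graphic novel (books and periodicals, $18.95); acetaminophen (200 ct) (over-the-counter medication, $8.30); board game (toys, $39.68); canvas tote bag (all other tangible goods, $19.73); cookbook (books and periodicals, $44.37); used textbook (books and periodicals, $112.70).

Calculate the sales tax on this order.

Cold medicine $15.37: over-the-counter medication → 0% → $0.00
Leather boots $99.95: clothing and footwear, under $300.00 → 1.25% → $1.249375
Road atlas $13.65: books and periodicals → 6% → $0.819
Action figure $15.74: toys → 4.25% → $0.66895
Sparkling wine $29.98: alcoholic beverages → 7% → $2.0986
Winter coat $312.46: clothing and footwear, $300.00 or more → 4% → $12.4984
Graphic novel $18.95: books and periodicals → 6% → $1.137
Acetaminophen (200 ct) $8.30: over-the-counter medication → 0% → $0.00
Board game $39.68: toys → 4.25% → $1.6864
Canvas tote bag $19.73: all other tangible goods → 3.75% → $0.739875
Cookbook $44.37: books and periodicals → 6% → $2.6622
Used textbook $112.70: books and periodicals → 6% → $6.762
Unrounded tax sum = $30.3218 → $30.32

$30.32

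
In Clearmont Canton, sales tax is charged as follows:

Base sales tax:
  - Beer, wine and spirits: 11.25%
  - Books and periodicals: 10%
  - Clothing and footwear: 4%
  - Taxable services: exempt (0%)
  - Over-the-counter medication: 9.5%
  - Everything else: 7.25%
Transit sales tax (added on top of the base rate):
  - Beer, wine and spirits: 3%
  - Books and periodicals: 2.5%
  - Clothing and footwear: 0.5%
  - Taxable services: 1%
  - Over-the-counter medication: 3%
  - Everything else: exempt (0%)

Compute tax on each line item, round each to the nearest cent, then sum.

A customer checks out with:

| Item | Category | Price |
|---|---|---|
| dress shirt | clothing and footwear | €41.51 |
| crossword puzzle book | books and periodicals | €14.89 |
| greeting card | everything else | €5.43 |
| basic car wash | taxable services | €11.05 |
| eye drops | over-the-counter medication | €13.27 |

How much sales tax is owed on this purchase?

€5.89

Dress shirt €41.51: clothing and footwear → 4% + 0.5% transit = 4.5% → €1.87
Crossword puzzle book €14.89: books and periodicals → 10% + 2.5% transit = 12.5% → €1.86
Greeting card €5.43: everything else → 7.25% + 0% transit = 7.25% → €0.39
Basic car wash €11.05: taxable services → 0% + 1% transit = 1% → €0.11
Eye drops €13.27: over-the-counter medication → 9.5% + 3% transit = 12.5% → €1.66
Total tax = €1.87 + €1.86 + €0.39 + €0.11 + €1.66 = €5.89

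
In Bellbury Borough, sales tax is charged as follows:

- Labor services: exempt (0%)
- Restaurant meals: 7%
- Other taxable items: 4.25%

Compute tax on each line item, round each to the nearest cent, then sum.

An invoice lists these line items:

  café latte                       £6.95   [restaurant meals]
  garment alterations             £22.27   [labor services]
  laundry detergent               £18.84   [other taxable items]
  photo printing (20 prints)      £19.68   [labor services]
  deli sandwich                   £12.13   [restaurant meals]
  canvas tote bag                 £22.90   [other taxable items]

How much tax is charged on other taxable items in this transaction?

£1.77

Laundry detergent £18.84: other taxable items → 4.25% → £0.80
Canvas tote bag £22.90: other taxable items → 4.25% → £0.97
Tax on other taxable items = £0.80 + £0.97 = £1.77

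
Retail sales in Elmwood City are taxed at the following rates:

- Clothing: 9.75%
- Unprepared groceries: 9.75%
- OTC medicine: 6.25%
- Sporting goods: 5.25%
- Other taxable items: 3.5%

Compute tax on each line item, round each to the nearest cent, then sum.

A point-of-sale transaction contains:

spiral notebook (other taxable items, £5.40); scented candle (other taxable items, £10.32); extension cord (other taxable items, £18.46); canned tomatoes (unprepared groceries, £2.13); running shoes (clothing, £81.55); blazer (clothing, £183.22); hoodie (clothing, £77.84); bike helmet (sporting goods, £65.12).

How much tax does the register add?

£38.23

Spiral notebook £5.40: other taxable items → 3.5% → £0.19
Scented candle £10.32: other taxable items → 3.5% → £0.36
Extension cord £18.46: other taxable items → 3.5% → £0.65
Canned tomatoes £2.13: unprepared groceries → 9.75% → £0.21
Running shoes £81.55: clothing → 9.75% → £7.95
Blazer £183.22: clothing → 9.75% → £17.86
Hoodie £77.84: clothing → 9.75% → £7.59
Bike helmet £65.12: sporting goods → 5.25% → £3.42
Total tax = £0.19 + £0.36 + £0.65 + £0.21 + £7.95 + £17.86 + £7.59 + £3.42 = £38.23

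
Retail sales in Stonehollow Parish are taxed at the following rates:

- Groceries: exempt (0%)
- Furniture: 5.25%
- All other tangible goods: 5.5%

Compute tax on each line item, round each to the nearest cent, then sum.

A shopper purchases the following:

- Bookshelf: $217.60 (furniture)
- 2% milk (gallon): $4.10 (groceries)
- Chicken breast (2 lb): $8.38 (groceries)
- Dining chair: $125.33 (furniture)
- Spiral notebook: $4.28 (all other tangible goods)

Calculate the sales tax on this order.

Bookshelf $217.60: furniture → 5.25% → $11.42
2% milk (gallon) $4.10: groceries → 0% → $0.00
Chicken breast (2 lb) $8.38: groceries → 0% → $0.00
Dining chair $125.33: furniture → 5.25% → $6.58
Spiral notebook $4.28: all other tangible goods → 5.5% → $0.24
Total tax = $11.42 + $6.58 + $0.24 = $18.24

$18.24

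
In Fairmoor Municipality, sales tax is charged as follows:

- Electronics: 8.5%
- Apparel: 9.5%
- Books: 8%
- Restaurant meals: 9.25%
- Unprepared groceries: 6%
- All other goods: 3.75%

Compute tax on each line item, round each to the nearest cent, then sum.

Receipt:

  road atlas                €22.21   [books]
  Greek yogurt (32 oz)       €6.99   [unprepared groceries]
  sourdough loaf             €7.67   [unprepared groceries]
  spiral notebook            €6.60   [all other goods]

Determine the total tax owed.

€2.91

Road atlas €22.21: books → 8% → €1.78
Greek yogurt (32 oz) €6.99: unprepared groceries → 6% → €0.42
Sourdough loaf €7.67: unprepared groceries → 6% → €0.46
Spiral notebook €6.60: all other goods → 3.75% → €0.25
Total tax = €1.78 + €0.42 + €0.46 + €0.25 = €2.91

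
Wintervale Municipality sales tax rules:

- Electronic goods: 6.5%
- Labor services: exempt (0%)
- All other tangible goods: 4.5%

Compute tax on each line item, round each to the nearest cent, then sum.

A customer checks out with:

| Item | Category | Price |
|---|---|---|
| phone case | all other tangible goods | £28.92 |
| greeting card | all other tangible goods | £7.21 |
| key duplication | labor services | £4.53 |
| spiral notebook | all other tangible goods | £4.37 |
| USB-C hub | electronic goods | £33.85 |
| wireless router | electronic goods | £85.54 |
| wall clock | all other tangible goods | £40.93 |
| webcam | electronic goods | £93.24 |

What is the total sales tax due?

Phone case £28.92: all other tangible goods → 4.5% → £1.30
Greeting card £7.21: all other tangible goods → 4.5% → £0.32
Key duplication £4.53: labor services → 0% → £0.00
Spiral notebook £4.37: all other tangible goods → 4.5% → £0.20
USB-C hub £33.85: electronic goods → 6.5% → £2.20
Wireless router £85.54: electronic goods → 6.5% → £5.56
Wall clock £40.93: all other tangible goods → 4.5% → £1.84
Webcam £93.24: electronic goods → 6.5% → £6.06
Total tax = £1.30 + £0.32 + £0.20 + £2.20 + £5.56 + £1.84 + £6.06 = £17.48

£17.48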